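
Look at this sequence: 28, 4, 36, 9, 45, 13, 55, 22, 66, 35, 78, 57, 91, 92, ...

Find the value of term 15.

Taking every 2nd term gives 2 separate tracks.
Track A: 28, 36, 45, 55, 66, 78, 91. The triangular numbers T_7, T_8, ….
Track B: 4, 9, 13, 22, 35, 57, 92. Fibonacci-style (each term is the sum of the two before it).
Position 15 falls in track A as its term 8, giving 105.

105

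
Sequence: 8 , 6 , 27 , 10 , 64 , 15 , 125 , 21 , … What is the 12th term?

36

Positions 1, 3, 5, … form one subsequence and positions 2, 4, 6, … form another.
Track A: 8, 27, 64, 125 — perfect cubes starting at 2³.
Track B: 6, 10, 15, 21 — triangular numbers n(n+1)/2 for n = 3, 4, ….
Position 12 → track B, term 6 = 36.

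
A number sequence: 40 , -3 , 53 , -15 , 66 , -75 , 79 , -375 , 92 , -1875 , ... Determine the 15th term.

131

Positions 1, 3, 5, … form one subsequence and positions 2, 4, 6, … form another.
Stream A = 40, 53, 66, 79, 92: adding 13 each time.
Stream B = -3, -15, -75, -375, -1875: multiplying by 5 each time.
The 15th slot belongs to stream A; its 8th term is 131.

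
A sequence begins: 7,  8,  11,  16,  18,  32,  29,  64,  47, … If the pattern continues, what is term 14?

The terms cycle through 2 interleaved subsequences.
Stream A: 7, 11, 18, 29, 47. A Fibonacci-like recurrence a_n = a_{n-1} + a_{n-2}.
Stream B: 8, 16, 32, 64. Powers 2^3, 2^4, 2^5, ….
Position 14 falls in stream B as its term 7, giving 512.

512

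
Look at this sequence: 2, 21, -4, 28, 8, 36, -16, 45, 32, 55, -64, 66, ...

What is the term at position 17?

512

Positions 1, 3, 5, … form one subsequence and positions 2, 4, 6, … form another.
Subsequence A: 2, -4, 8, -16, 32, -64 — a geometric progression (common ratio -2).
Subsequence B: 21, 28, 36, 45, 55, 66 — the triangular numbers T_6, T_7, ….
The 17th slot belongs to subsequence A; its 9th term is 512.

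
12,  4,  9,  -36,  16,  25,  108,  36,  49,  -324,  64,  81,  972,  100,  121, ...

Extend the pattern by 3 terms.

-2916, 144, 169

The slot pattern repeats as ABB (period 3), so there are 2 interleaved tracks.
Track A: 12, -36, 108, -324, 972. A geometric progression (common ratio -3).
Track B: 4, 9, 16, 25, 36, 49, 64, 81, 100, 121. The squares 2², 3², 4², ….
Position 16 falls in track A as its term 6, giving -2916.
Position 17 → track B, term 11 = 144.
Term 18 comes from track B (its 12th entry): 169.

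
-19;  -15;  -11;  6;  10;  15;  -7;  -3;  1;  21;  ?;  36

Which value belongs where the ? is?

The slot pattern repeats as AAABBB (period 6), so there are 2 interleaved tracks.
Stream A: -19, -15, -11, -7, -3, 1. Adding 4 each time.
Stream B: 6, 10, 15, 21, ?, 36. Triangular numbers starting at T_3.
Filling stream B at index 5 by its rule yields 28.

28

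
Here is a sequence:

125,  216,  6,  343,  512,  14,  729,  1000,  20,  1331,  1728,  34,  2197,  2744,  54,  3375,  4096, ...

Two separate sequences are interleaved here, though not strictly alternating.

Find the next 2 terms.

Positions follow the repeating pattern AAB; grouping by letter gives 2 tracks.
Track A: 125, 216, 343, 512, 729, 1000, 1331, 1728, 2197, 2744, 3375, 4096 — perfect cubes starting at 5³.
Track B: 6, 14, 20, 34, 54 — a Fibonacci-like recurrence a_n = a_{n-1} + a_{n-2}.
Position 18 falls in track B as its term 6, giving 88.
Position 19 falls in track A as its term 13, giving 4913.

88, 4913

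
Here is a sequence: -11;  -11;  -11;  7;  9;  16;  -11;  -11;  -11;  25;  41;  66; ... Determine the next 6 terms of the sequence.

-11, -11, -11, 107, 173, 280

The slot pattern repeats as AAABBB (period 6), so there are 2 interleaved tracks.
Track A: -11, -11, -11, -11, -11, -11. The constant sequence -11.
Track B: 7, 9, 16, 25, 41, 66. A Fibonacci-like recurrence a_n = a_{n-1} + a_{n-2}.
Term 13 comes from track A (its 7th entry): -11.
Term 14 comes from track A (its 8th entry): -11.
The 15th slot belongs to track A; its 9th term is -11.
Term 16 comes from track B (its 7th entry): 107.
Term 17 comes from track B (its 8th entry): 173.
The 18th slot belongs to track B; its 9th term is 280.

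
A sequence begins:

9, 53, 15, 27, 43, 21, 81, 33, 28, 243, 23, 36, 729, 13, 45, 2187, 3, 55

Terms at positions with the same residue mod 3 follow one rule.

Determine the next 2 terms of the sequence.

The terms cycle through 3 interleaved subsequences.
Track A: 9, 27, 81, 243, 729, 2187. Powers of 3.
Track B: 53, 43, 33, 23, 13, 3. Arithmetic with common difference −10.
Track C: 15, 21, 28, 36, 45, 55. Triangular numbers starting at T_5.
Position 19 falls in track A as its term 7, giving 6561.
Position 20 → track B, term 7 = -7.

6561, -7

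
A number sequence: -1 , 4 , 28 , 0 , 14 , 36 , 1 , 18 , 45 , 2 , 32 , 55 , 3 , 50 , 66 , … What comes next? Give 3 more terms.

Split by position mod 3: positions 1, 4, 7, … form one track, and each other residue class forms its own.
Stream A: -1, 0, 1, 2, 3 — arithmetic, step +1.
Stream B: 4, 14, 18, 32, 50 — each term equals the sum of the previous two.
Stream C: 28, 36, 45, 55, 66 — triangular numbers starting at T_7.
The 16th slot belongs to stream A; its 6th term is 4.
Term 17 comes from stream B (its 6th entry): 82.
Position 18 → stream C, term 6 = 78.

4, 82, 78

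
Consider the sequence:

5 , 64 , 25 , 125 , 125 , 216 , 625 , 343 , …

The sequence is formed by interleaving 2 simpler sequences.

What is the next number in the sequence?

3125

Taking every 2nd term gives 2 separate tracks.
Track A is 5, 25, 125, 625, which is successive powers of 5.
Track B is 64, 125, 216, 343, which is the cubes 4³, 5³, 6³, ….
The 9th slot belongs to track A; its 5th term is 3125.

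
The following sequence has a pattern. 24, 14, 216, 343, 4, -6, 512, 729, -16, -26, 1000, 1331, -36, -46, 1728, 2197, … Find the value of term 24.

4913

The slot pattern repeats as AABB (period 4), so there are 2 interleaved tracks.
Track A: 24, 14, 4, -6, -16, -26, -36, -46 (arithmetic, step −10).
Track B: 216, 343, 512, 729, 1000, 1331, 1728, 2197 (the cubes 6³, 7³, 8³, …).
The 24th slot belongs to track B; its 12th term is 4913.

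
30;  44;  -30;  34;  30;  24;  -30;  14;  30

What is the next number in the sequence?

4

Odd-indexed and even-indexed terms follow separate rules.
Subsequence A is 30, -30, 30, -30, 30, which is oscillating between 30 and -30.
Subsequence B is 44, 34, 24, 14, which is arithmetic, step −10.
Position 10 → subsequence B, term 5 = 4.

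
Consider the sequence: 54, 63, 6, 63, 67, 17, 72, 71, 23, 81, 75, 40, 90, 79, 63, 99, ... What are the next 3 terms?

The terms cycle through 3 interleaved subsequences.
Track A: 54, 63, 72, 81, 90, 99. Arithmetic, step +9.
Track B: 63, 67, 71, 75, 79. Arithmetic with common difference +4.
Track C: 6, 17, 23, 40, 63. Fibonacci-style (each term is the sum of the two before it).
Position 17 → track B, term 6 = 83.
Term 18 comes from track C (its 6th entry): 103.
Position 19 → track A, term 7 = 108.

83, 103, 108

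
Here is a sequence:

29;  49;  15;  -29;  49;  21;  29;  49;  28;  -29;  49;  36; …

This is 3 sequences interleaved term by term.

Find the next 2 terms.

Read the sequence 3 terms at a time; column i is its own pattern.
Track A = 29, -29, 29, -29: the oscillation 29·(−1)^(n+1).
Track B = 49, 49, 49, 49: always 49.
Track C = 15, 21, 28, 36: triangular numbers starting at T_5.
Position 13 → track A, term 5 = 29.
The 14th slot belongs to track B; its 5th term is 49.

29, 49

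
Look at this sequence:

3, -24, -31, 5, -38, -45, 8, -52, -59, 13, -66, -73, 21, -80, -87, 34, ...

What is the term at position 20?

-108

Reading positions in blocks of 3 reveals the pattern ABB — 2 tracks woven together.
Subsequence A is 3, 5, 8, 13, 21, 34, which is Fibonacci-style (each term is the sum of the two before it).
Subsequence B is -24, -31, -38, -45, -52, -59, -66, -73, -80, -87, which is arithmetic, step −7.
Term 20 comes from subsequence B (its 13th entry): -108.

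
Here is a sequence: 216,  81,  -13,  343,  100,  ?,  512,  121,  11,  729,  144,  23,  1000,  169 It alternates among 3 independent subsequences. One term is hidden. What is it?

Taking every 3rd term gives 3 separate tracks.
Track A: 216, 343, 512, 729, 1000. Perfect cubes starting at 6³.
Track B: 81, 100, 121, 144, 169. Consecutive squares n² from n = 9.
Track C: -13, ?, 11, 23. Arithmetic with common difference +12.
So the missing entry in track C is -1.

-1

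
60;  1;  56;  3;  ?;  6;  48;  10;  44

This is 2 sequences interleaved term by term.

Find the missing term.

52

Odd-indexed and even-indexed terms follow separate rules.
Track A is 60, 56, ?, 48, 44, which is linear: a_n = 64 − 4·n.
Track B is 1, 3, 6, 10, which is triangular numbers n(n+1)/2 for n = 1, 2, ….
The gap is track A's term 3; the rule gives 52.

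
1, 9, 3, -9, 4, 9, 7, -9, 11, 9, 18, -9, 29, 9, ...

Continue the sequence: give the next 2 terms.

47, -9

Odd-indexed and even-indexed terms follow separate rules.
Track A is 1, 3, 4, 7, 11, 18, 29, which is Fibonacci-style (each term is the sum of the two before it).
Track B is 9, -9, 9, -9, 9, -9, 9, which is oscillating between 9 and -9.
Term 15 comes from track A (its 8th entry): 47.
Term 16 comes from track B (its 8th entry): -9.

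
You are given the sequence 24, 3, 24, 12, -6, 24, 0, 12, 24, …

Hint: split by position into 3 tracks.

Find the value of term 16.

-36

Read the sequence 3 terms at a time; column i is its own pattern.
Track A is 24, 12, 0, which is subtracting 12 each time.
Track B is 3, -6, 12, which is multiplying by -2 each time.
Track C is 24, 24, 24, which is always 24.
Term 16 comes from track A (its 6th entry): -36.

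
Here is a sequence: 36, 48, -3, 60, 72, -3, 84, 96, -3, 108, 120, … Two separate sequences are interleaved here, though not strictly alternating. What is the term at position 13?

132

Positions follow the repeating pattern AAB; grouping by letter gives 2 tracks.
Subsequence A: 36, 48, 60, 72, 84, 96, 108, 120. Linear: a_n = 24 + 12·n.
Subsequence B: -3, -3, -3. Constant -3.
The 13th slot belongs to subsequence A; its 9th term is 132.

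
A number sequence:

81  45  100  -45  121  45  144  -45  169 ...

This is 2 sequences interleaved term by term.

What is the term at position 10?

Positions 1, 3, 5, … form one subsequence and positions 2, 4, 6, … form another.
Subsequence A: 81, 100, 121, 144, 169. Perfect squares starting at 9².
Subsequence B: 45, -45, 45, -45. Alternating ±45.
Position 10 → subsequence B, term 5 = 45.

45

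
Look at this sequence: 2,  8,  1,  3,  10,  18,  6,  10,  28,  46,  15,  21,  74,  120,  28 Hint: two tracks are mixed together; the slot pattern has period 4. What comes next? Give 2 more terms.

Reading positions in blocks of 4 reveals the pattern AABB — 2 tracks woven together.
Track A: 2, 8, 10, 18, 28, 46, 74, 120 (Fibonacci-style (each term is the sum of the two before it)).
Track B: 1, 3, 6, 10, 15, 21, 28 (triangular numbers n(n+1)/2 for n = 1, 2, …).
Position 16 falls in track B as its term 8, giving 36.
The 17th slot belongs to track A; its 9th term is 194.

36, 194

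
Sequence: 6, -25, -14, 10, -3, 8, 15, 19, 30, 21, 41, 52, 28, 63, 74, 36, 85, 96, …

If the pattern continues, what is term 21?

118

The slot pattern repeats as ABB (period 3), so there are 2 interleaved tracks.
Subsequence A: 6, 10, 15, 21, 28, 36 (triangular numbers starting at T_3).
Subsequence B: -25, -14, -3, 8, 19, 30, 41, 52, 63, 74, 85, 96 (linear: a_n = -36 + 11·n).
Position 21 falls in subsequence B as its term 14, giving 118.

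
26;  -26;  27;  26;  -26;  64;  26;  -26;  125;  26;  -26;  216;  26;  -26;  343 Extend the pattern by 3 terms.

26, -26, 512

The slot pattern repeats as AAB (period 3), so there are 2 interleaved tracks.
Track A: 26, -26, 26, -26, 26, -26, 26, -26, 26, -26. The oscillation 26·(−1)^(n+1).
Track B: 27, 64, 125, 216, 343. Consecutive cubes n³ from n = 3.
Position 16 → track A, term 11 = 26.
Position 17 falls in track A as its term 12, giving -26.
Term 18 comes from track B (its 6th entry): 512.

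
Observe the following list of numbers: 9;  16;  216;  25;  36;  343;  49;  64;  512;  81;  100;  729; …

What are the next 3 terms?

121, 144, 1000

Positions follow the repeating pattern AAB; grouping by letter gives 2 tracks.
Stream A: 9, 16, 25, 36, 49, 64, 81, 100 (consecutive squares n² from n = 3).
Stream B: 216, 343, 512, 729 (perfect cubes starting at 6³).
Position 13 → stream A, term 9 = 121.
Term 14 comes from stream A (its 10th entry): 144.
Term 15 comes from stream B (its 5th entry): 1000.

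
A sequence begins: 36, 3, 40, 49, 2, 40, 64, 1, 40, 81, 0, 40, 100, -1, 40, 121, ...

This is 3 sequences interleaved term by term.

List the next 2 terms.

Split by position mod 3: positions 1, 4, 7, … form one track, and each other residue class forms its own.
Track A: 36, 49, 64, 81, 100, 121 (consecutive squares n² from n = 6).
Track B: 3, 2, 1, 0, -1 (subtracting 1 each time).
Track C: 40, 40, 40, 40, 40 (constant 40).
The 17th slot belongs to track B; its 6th term is -2.
Term 18 comes from track C (its 6th entry): 40.

-2, 40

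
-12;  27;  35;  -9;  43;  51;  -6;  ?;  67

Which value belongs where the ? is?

The slot pattern repeats as ABB (period 3), so there are 2 interleaved tracks.
Track A: -12, -9, -6. Arithmetic with common difference +3.
Track B: 27, 35, 43, 51, ?, 67. Adding 8 each time.
The gap is track B's term 5; the rule gives 59.

59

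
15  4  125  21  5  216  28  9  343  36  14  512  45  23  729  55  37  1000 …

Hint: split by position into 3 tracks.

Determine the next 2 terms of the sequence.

66, 60

Taking every 3rd term gives 3 separate tracks.
Stream A: 15, 21, 28, 36, 45, 55. Triangular numbers n(n+1)/2 for n = 5, 6, ….
Stream B: 4, 5, 9, 14, 23, 37. A Fibonacci-like recurrence a_n = a_{n-1} + a_{n-2}.
Stream C: 125, 216, 343, 512, 729, 1000. The cubes 5³, 6³, 7³, ….
Position 19 → stream A, term 7 = 66.
Term 20 comes from stream B (its 7th entry): 60.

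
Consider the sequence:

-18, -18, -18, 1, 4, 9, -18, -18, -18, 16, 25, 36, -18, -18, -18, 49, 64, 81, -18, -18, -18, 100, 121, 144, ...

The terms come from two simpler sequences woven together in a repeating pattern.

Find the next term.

Positions follow the repeating pattern AAABBB; grouping by letter gives 2 tracks.
Stream A = -18, -18, -18, -18, -18, -18, -18, -18, -18, -18, -18, -18: the constant sequence -18.
Stream B = 1, 4, 9, 16, 25, 36, 49, 64, 81, 100, 121, 144: consecutive squares n² from n = 1.
Position 25 → stream A, term 13 = -18.

-18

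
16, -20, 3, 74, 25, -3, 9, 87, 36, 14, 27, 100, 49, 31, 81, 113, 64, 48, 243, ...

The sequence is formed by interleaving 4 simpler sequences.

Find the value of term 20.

126

Read the sequence 4 terms at a time; column i is its own pattern.
Stream A: 16, 25, 36, 49, 64 (perfect squares starting at 4²).
Stream B: -20, -3, 14, 31, 48 (arithmetic, step +17).
Stream C: 3, 9, 27, 81, 243 (successive powers of 3).
Stream D: 74, 87, 100, 113 (arithmetic, step +13).
Position 20 falls in stream D as its term 5, giving 126.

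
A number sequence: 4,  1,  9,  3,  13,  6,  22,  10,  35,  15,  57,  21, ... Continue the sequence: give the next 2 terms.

92, 28

The terms cycle through 2 interleaved subsequences.
Subsequence A is 4, 9, 13, 22, 35, 57, which is each term equals the sum of the previous two.
Subsequence B is 1, 3, 6, 10, 15, 21, which is the triangular numbers T_1, T_2, ….
The 13th slot belongs to subsequence A; its 7th term is 92.
Position 14 → subsequence B, term 7 = 28.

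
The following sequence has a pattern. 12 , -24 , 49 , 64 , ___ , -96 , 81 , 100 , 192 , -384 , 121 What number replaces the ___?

48

Positions follow the repeating pattern AABB; grouping by letter gives 2 tracks.
Track A: 12, -24, ?, -96, 192, -384 — multiplying by -2 each time.
Track B: 49, 64, 81, 100, 121 — consecutive squares n² from n = 7.
The gap is track A's term 3; the rule gives 48.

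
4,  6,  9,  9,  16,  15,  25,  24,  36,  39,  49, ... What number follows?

63

Odd-indexed and even-indexed terms follow separate rules.
Track A is 4, 9, 16, 25, 36, 49, which is the squares 2², 3², 4², ….
Track B is 6, 9, 15, 24, 39, which is each term equals the sum of the previous two.
Term 12 comes from track B (its 6th entry): 63.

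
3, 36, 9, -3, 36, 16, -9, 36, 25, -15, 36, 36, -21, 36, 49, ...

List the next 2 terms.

-27, 36

Split by position mod 3 into 3 tracks.
Track A: 3, -3, -9, -15, -21 (linear: a_n = 9 − 6·n).
Track B: 36, 36, 36, 36, 36 (the constant sequence 36).
Track C: 9, 16, 25, 36, 49 (the squares 3², 4², 5², …).
Term 16 comes from track A (its 6th entry): -27.
Position 17 falls in track B as its term 6, giving 36.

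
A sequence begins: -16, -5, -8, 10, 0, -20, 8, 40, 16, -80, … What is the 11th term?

24

The terms cycle through 2 interleaved subsequences.
Stream A: -16, -8, 0, 8, 16 (arithmetic, step +8).
Stream B: -5, 10, -20, 40, -80 (a geometric progression (common ratio -2)).
The 11th slot belongs to stream A; its 6th term is 24.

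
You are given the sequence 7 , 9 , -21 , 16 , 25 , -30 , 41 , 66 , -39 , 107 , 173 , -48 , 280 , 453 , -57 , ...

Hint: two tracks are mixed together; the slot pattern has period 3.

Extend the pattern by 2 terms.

Reading positions in blocks of 3 reveals the pattern AAB — 2 tracks woven together.
Stream A is 7, 9, 16, 25, 41, 66, 107, 173, 280, 453, which is each term equals the sum of the previous two.
Stream B is -21, -30, -39, -48, -57, which is linear: a_n = -12 − 9·n.
Term 16 comes from stream A (its 11th entry): 733.
The 17th slot belongs to stream A; its 12th term is 1186.

733, 1186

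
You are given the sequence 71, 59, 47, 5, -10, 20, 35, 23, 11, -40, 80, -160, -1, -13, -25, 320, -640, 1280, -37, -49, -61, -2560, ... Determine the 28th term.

20480

Positions follow the repeating pattern AAABBB; grouping by letter gives 2 tracks.
Track A: 71, 59, 47, 35, 23, 11, -1, -13, -25, -37, -49, -61. Subtracting 12 each time.
Track B: 5, -10, 20, -40, 80, -160, 320, -640, 1280, -2560. Geometric with ratio -2.
Position 28 → track B, term 13 = 20480.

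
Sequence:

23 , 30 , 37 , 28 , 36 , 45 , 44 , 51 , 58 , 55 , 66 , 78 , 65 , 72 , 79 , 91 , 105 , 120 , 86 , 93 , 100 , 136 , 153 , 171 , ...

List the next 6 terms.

Positions follow the repeating pattern AAABBB; grouping by letter gives 2 tracks.
Subsequence A is 23, 30, 37, 44, 51, 58, 65, 72, 79, 86, 93, 100, which is arithmetic, step +7.
Subsequence B is 28, 36, 45, 55, 66, 78, 91, 105, 120, 136, 153, 171, which is triangular numbers starting at T_7.
Position 25 → subsequence A, term 13 = 107.
Position 26 → subsequence A, term 14 = 114.
Position 27 falls in subsequence A as its term 15, giving 121.
Term 28 comes from subsequence B (its 13th entry): 190.
The 29th slot belongs to subsequence B; its 14th term is 210.
Position 30 → subsequence B, term 15 = 231.

107, 114, 121, 190, 210, 231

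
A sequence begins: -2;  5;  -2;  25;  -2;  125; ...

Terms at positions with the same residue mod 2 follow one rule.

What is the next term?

The terms cycle through 2 interleaved subsequences.
Track A is -2, -2, -2, which is always -2.
Track B is 5, 25, 125, which is powers 5^1, 5^2, 5^3, ….
The 7th slot belongs to track A; its 4th term is -2.

-2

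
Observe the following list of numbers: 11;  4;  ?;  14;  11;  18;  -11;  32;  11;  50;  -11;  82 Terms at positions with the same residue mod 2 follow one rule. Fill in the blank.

Positions 1, 3, 5, … form one subsequence and positions 2, 4, 6, … form another.
Subsequence A: 11, ?, 11, -11, 11, -11 (oscillating between 11 and -11).
Subsequence B: 4, 14, 18, 32, 50, 82 (each term equals the sum of the previous two).
Subsequence A's pattern makes the blank -11.

-11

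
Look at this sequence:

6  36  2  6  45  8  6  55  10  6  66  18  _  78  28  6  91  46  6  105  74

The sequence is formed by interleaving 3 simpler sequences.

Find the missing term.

6

Taking every 3rd term gives 3 separate tracks.
Track A = 6, 6, 6, 6, ?, 6, 6: constant 6.
Track B = 36, 45, 55, 66, 78, 91, 105: triangular numbers n(n+1)/2 for n = 8, 9, ….
Track C = 2, 8, 10, 18, 28, 46, 74: Fibonacci-style (each term is the sum of the two before it).
So the missing entry in track A is 6.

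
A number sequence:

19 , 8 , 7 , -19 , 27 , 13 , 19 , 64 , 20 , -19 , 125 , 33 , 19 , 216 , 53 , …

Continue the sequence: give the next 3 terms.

Read the sequence 3 terms at a time; column i is its own pattern.
Track A: 19, -19, 19, -19, 19 — oscillating between 19 and -19.
Track B: 8, 27, 64, 125, 216 — perfect cubes starting at 2³.
Track C: 7, 13, 20, 33, 53 — a Fibonacci-like recurrence a_n = a_{n-1} + a_{n-2}.
Position 16 → track A, term 6 = -19.
Term 17 comes from track B (its 6th entry): 343.
Position 18 falls in track C as its term 6, giving 86.

-19, 343, 86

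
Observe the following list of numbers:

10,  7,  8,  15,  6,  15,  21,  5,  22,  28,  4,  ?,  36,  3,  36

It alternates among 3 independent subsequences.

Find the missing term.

The terms cycle through 3 interleaved subsequences.
Track A: 10, 15, 21, 28, 36. The triangular numbers T_4, T_5, ….
Track B: 7, 6, 5, 4, 3. Linear: a_n = 8 − n.
Track C: 8, 15, 22, ?, 36. Adding 7 each time.
So the missing entry in track C is 29.

29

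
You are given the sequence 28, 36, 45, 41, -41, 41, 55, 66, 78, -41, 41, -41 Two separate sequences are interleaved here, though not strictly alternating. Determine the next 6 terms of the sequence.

91, 105, 120, 41, -41, 41

Reading positions in blocks of 6 reveals the pattern AAABBB — 2 tracks woven together.
Track A is 28, 36, 45, 55, 66, 78, which is triangular numbers n(n+1)/2 for n = 7, 8, ….
Track B is 41, -41, 41, -41, 41, -41, which is alternating ±41.
Position 13 falls in track A as its term 7, giving 91.
The 14th slot belongs to track A; its 8th term is 105.
Position 15 falls in track A as its term 9, giving 120.
The 16th slot belongs to track B; its 7th term is 41.
The 17th slot belongs to track B; its 8th term is -41.
The 18th slot belongs to track B; its 9th term is 41.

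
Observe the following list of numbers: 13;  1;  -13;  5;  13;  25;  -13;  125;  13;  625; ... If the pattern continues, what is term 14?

15625

Split by position mod 2 into 2 tracks.
Stream A: 13, -13, 13, -13, 13 (alternating ±13).
Stream B: 1, 5, 25, 125, 625 (powers of 5).
Position 14 → stream B, term 7 = 15625.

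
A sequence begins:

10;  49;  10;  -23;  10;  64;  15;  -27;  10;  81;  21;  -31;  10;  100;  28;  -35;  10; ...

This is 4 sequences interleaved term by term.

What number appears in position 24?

-43

Split by position mod 4: positions 1, 5, 9, … form one track, and each other residue class forms its own.
Track A is 10, 10, 10, 10, 10, which is the constant sequence 10.
Track B is 49, 64, 81, 100, which is perfect squares starting at 7².
Track C is 10, 15, 21, 28, which is the triangular numbers T_4, T_5, ….
Track D is -23, -27, -31, -35, which is arithmetic with common difference −4.
Position 24 → track D, term 6 = -43.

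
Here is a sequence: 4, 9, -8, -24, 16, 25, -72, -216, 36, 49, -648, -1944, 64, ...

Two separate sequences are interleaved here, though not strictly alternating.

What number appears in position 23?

Reading positions in blocks of 4 reveals the pattern AABB — 2 tracks woven together.
Track A: 4, 9, 16, 25, 36, 49, 64 (the squares 2², 3², 4², …).
Track B: -8, -24, -72, -216, -648, -1944 (geometric with ratio 3).
Term 23 comes from track B (its 11th entry): -472392.

-472392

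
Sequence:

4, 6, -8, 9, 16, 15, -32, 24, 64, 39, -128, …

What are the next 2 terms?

63, 256

Odd-indexed and even-indexed terms follow separate rules.
Track A = 4, -8, 16, -32, 64, -128: multiplying by -2 each time.
Track B = 6, 9, 15, 24, 39: Fibonacci-style (each term is the sum of the two before it).
Position 12 falls in track B as its term 6, giving 63.
Term 13 comes from track A (its 7th entry): 256.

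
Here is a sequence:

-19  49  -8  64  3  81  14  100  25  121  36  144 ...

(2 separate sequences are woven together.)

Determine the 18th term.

225

The terms cycle through 2 interleaved subsequences.
Subsequence A: -19, -8, 3, 14, 25, 36 — adding 11 each time.
Subsequence B: 49, 64, 81, 100, 121, 144 — consecutive squares n² from n = 7.
Position 18 → subsequence B, term 9 = 225.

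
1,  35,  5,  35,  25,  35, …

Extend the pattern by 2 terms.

125, 35

Taking every 2nd term gives 2 separate tracks.
Stream A = 1, 5, 25: powers 5^0, 5^1, 5^2, ….
Stream B = 35, 35, 35: the constant sequence 35.
Term 7 comes from stream A (its 4th entry): 125.
Position 8 → stream B, term 4 = 35.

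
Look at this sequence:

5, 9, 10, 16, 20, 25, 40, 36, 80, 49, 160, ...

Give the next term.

64

Split by position mod 2 into 2 tracks.
Track A: 5, 10, 20, 40, 80, 160 — geometric, ×2 each step.
Track B: 9, 16, 25, 36, 49 — perfect squares starting at 3².
The 12th slot belongs to track B; its 6th term is 64.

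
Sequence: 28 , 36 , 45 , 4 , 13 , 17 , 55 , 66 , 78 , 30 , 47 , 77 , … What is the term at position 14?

Reading positions in blocks of 6 reveals the pattern AAABBB — 2 tracks woven together.
Track A: 28, 36, 45, 55, 66, 78 — triangular numbers starting at T_7.
Track B: 4, 13, 17, 30, 47, 77 — Fibonacci-style (each term is the sum of the two before it).
Term 14 comes from track A (its 8th entry): 105.

105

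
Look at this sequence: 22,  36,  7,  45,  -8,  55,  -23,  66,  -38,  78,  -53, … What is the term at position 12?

91

The terms cycle through 2 interleaved subsequences.
Track A: 22, 7, -8, -23, -38, -53 (arithmetic, step −15).
Track B: 36, 45, 55, 66, 78 (the triangular numbers T_8, T_9, …).
Position 12 falls in track B as its term 6, giving 91.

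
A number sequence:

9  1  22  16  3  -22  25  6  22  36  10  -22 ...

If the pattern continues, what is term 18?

-22

The terms cycle through 3 interleaved subsequences.
Track A: 9, 16, 25, 36 (perfect squares starting at 3²).
Track B: 1, 3, 6, 10 (triangular numbers starting at T_1).
Track C: 22, -22, 22, -22 (oscillating between 22 and -22).
The 18th slot belongs to track C; its 6th term is -22.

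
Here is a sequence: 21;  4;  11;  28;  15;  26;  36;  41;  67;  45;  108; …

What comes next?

The slot pattern repeats as ABB (period 3), so there are 2 interleaved tracks.
Track A: 21, 28, 36, 45 (the triangular numbers T_6, T_7, …).
Track B: 4, 11, 15, 26, 41, 67, 108 (Fibonacci-style (each term is the sum of the two before it)).
Term 12 comes from track B (its 8th entry): 175.

175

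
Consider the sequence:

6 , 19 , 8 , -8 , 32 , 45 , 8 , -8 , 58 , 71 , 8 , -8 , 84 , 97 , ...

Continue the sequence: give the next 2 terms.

8, -8

The slot pattern repeats as AABB (period 4), so there are 2 interleaved tracks.
Subsequence A: 6, 19, 32, 45, 58, 71, 84, 97 (adding 13 each time).
Subsequence B: 8, -8, 8, -8, 8, -8 (the oscillation 8·(−1)^(n+1)).
Position 15 → subsequence B, term 7 = 8.
Position 16 falls in subsequence B as its term 8, giving -8.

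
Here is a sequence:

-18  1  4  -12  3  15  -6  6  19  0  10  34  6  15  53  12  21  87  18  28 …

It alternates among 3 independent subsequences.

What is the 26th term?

45

Split by position mod 3 into 3 tracks.
Track A: -18, -12, -6, 0, 6, 12, 18. Adding 6 each time.
Track B: 1, 3, 6, 10, 15, 21, 28. Triangular numbers starting at T_1.
Track C: 4, 15, 19, 34, 53, 87. A Fibonacci-like recurrence a_n = a_{n-1} + a_{n-2}.
Position 26 → track B, term 9 = 45.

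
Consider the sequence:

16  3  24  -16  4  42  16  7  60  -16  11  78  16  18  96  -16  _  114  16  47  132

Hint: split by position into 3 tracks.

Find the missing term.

Split by position mod 3: positions 1, 4, 7, … form one track, and each other residue class forms its own.
Track A is 16, -16, 16, -16, 16, -16, 16, which is alternating ±16.
Track B is 3, 4, 7, 11, 18, ?, 47, which is each term equals the sum of the previous two.
Track C is 24, 42, 60, 78, 96, 114, 132, which is linear: a_n = 6 + 18·n.
Filling track B at index 6 by its rule yields 29.

29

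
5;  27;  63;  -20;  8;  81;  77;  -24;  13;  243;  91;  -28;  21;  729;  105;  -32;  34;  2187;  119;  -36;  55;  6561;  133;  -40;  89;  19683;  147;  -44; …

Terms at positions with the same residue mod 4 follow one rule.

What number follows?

144

Split by position mod 4: positions 1, 5, 9, … form one track, and each other residue class forms its own.
Stream A is 5, 8, 13, 21, 34, 55, 89, which is Fibonacci-style (each term is the sum of the two before it).
Stream B is 27, 81, 243, 729, 2187, 6561, 19683, which is powers 3^3, 3^4, 3^5, ….
Stream C is 63, 77, 91, 105, 119, 133, 147, which is arithmetic, step +14.
Stream D is -20, -24, -28, -32, -36, -40, -44, which is arithmetic, step −4.
Term 29 comes from stream A (its 8th entry): 144.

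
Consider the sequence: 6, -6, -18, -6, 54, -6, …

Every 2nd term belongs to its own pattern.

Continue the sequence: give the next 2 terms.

Split by position mod 2 into 2 tracks.
Stream A = 6, -18, 54: a geometric progression (common ratio -3).
Stream B = -6, -6, -6: the constant sequence -6.
Position 7 → stream A, term 4 = -162.
Position 8 → stream B, term 4 = -6.

-162, -6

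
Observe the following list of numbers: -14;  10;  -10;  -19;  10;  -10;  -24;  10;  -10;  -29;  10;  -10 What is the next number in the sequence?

-34

Reading positions in blocks of 3 reveals the pattern ABB — 2 tracks woven together.
Subsequence A: -14, -19, -24, -29 — arithmetic, step −5.
Subsequence B: 10, -10, 10, -10, 10, -10, 10, -10 — the oscillation 10·(−1)^(n+1).
Position 13 → subsequence A, term 5 = -34.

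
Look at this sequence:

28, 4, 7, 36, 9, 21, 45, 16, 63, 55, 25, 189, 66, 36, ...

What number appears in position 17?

Taking every 3rd term gives 3 separate tracks.
Subsequence A is 28, 36, 45, 55, 66, which is triangular numbers n(n+1)/2 for n = 7, 8, ….
Subsequence B is 4, 9, 16, 25, 36, which is perfect squares starting at 2².
Subsequence C is 7, 21, 63, 189, which is multiplying by 3 each time.
Position 17 falls in subsequence B as its term 6, giving 49.

49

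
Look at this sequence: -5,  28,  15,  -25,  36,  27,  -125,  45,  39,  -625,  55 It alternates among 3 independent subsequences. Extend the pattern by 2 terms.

51, -3125

The terms cycle through 3 interleaved subsequences.
Track A: -5, -25, -125, -625. Multiplying by 5 each time.
Track B: 28, 36, 45, 55. The triangular numbers T_7, T_8, ….
Track C: 15, 27, 39. Adding 12 each time.
The 12th slot belongs to track C; its 4th term is 51.
Term 13 comes from track A (its 5th entry): -3125.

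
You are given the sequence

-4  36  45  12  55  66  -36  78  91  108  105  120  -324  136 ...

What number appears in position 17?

171

The slot pattern repeats as ABB (period 3), so there are 2 interleaved tracks.
Track A = -4, 12, -36, 108, -324: geometric, ×-3 each step.
Track B = 36, 45, 55, 66, 78, 91, 105, 120, 136: triangular numbers n(n+1)/2 for n = 8, 9, ….
The 17th slot belongs to track B; its 11th term is 171.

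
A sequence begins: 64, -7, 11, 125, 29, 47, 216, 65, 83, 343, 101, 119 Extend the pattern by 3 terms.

512, 137, 155

The slot pattern repeats as ABB (period 3), so there are 2 interleaved tracks.
Subsequence A: 64, 125, 216, 343. The cubes 4³, 5³, 6³, ….
Subsequence B: -7, 11, 29, 47, 65, 83, 101, 119. Arithmetic, step +18.
The 13th slot belongs to subsequence A; its 5th term is 512.
Position 14 → subsequence B, term 9 = 137.
The 15th slot belongs to subsequence B; its 10th term is 155.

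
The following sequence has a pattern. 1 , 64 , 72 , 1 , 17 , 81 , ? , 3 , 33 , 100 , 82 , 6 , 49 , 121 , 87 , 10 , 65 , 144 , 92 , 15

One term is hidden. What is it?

Read the sequence 4 terms at a time; column i is its own pattern.
Track A = 1, 17, 33, 49, 65: adding 16 each time.
Track B = 64, 81, 100, 121, 144: the squares 8², 9², 10², ….
Track C = 72, ?, 82, 87, 92: arithmetic, step +5.
Track D = 1, 3, 6, 10, 15: the triangular numbers T_1, T_2, ….
The gap is track C's term 2; the rule gives 77.

77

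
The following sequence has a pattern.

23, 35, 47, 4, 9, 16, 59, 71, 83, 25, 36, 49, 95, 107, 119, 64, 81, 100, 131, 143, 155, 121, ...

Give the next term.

144

Positions follow the repeating pattern AAABBB; grouping by letter gives 2 tracks.
Stream A: 23, 35, 47, 59, 71, 83, 95, 107, 119, 131, 143, 155. Adding 12 each time.
Stream B: 4, 9, 16, 25, 36, 49, 64, 81, 100, 121. The squares 2², 3², 4², ….
Term 23 comes from stream B (its 11th entry): 144.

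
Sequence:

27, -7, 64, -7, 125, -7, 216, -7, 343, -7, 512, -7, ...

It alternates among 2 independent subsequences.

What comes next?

729

Positions 1, 3, 5, … form one subsequence and positions 2, 4, 6, … form another.
Subsequence A is 27, 64, 125, 216, 343, 512, which is consecutive cubes n³ from n = 3.
Subsequence B is -7, -7, -7, -7, -7, -7, which is the constant sequence -7.
Term 13 comes from subsequence A (its 7th entry): 729.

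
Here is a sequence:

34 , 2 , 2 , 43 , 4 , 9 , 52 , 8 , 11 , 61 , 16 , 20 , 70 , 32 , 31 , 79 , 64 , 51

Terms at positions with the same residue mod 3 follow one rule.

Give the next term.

88

The terms cycle through 3 interleaved subsequences.
Track A: 34, 43, 52, 61, 70, 79 — adding 9 each time.
Track B: 2, 4, 8, 16, 32, 64 — powers of 2.
Track C: 2, 9, 11, 20, 31, 51 — each term equals the sum of the previous two.
Term 19 comes from track A (its 7th entry): 88.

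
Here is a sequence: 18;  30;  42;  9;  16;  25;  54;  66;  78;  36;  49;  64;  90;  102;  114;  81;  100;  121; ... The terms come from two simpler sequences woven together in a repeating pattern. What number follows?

The slot pattern repeats as AAABBB (period 6), so there are 2 interleaved tracks.
Subsequence A: 18, 30, 42, 54, 66, 78, 90, 102, 114 (arithmetic, step +12).
Subsequence B: 9, 16, 25, 36, 49, 64, 81, 100, 121 (the squares 3², 4², 5², …).
Position 19 falls in subsequence A as its term 10, giving 126.

126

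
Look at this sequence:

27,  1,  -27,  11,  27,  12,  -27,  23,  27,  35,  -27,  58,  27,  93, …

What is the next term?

Split by position mod 2 into 2 tracks.
Track A: 27, -27, 27, -27, 27, -27, 27 (alternating ±27).
Track B: 1, 11, 12, 23, 35, 58, 93 (each term equals the sum of the previous two).
Term 15 comes from track A (its 8th entry): -27.

-27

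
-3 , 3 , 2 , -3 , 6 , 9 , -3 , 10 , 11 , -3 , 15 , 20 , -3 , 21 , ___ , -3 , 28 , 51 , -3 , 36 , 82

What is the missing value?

Split by position mod 3: positions 1, 4, 7, … form one track, and each other residue class forms its own.
Subsequence A = -3, -3, -3, -3, -3, -3, -3: the constant sequence -3.
Subsequence B = 3, 6, 10, 15, 21, 28, 36: the triangular numbers T_2, T_3, ….
Subsequence C = 2, 9, 11, 20, ?, 51, 82: each term equals the sum of the previous two.
The gap is subsequence C's term 5; the rule gives 31.

31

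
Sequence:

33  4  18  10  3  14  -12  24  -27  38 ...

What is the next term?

-42

Split by position mod 2 into 2 tracks.
Stream A: 33, 18, 3, -12, -27. Arithmetic with common difference −15.
Stream B: 4, 10, 14, 24, 38. Fibonacci-style (each term is the sum of the two before it).
The 11th slot belongs to stream A; its 6th term is -42.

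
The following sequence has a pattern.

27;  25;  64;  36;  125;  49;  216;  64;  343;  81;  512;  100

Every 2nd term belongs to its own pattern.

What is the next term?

Taking every 2nd term gives 2 separate tracks.
Track A = 27, 64, 125, 216, 343, 512: the cubes 3³, 4³, 5³, ….
Track B = 25, 36, 49, 64, 81, 100: perfect squares starting at 5².
The 13th slot belongs to track A; its 7th term is 729.

729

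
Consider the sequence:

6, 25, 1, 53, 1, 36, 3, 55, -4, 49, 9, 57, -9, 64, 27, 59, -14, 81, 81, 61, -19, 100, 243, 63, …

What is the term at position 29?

Read the sequence 4 terms at a time; column i is its own pattern.
Subsequence A = 6, 1, -4, -9, -14, -19: arithmetic with common difference −5.
Subsequence B = 25, 36, 49, 64, 81, 100: the squares 5², 6², 7², ….
Subsequence C = 1, 3, 9, 27, 81, 243: successive powers of 3.
Subsequence D = 53, 55, 57, 59, 61, 63: arithmetic, step +2.
The 29th slot belongs to subsequence A; its 8th term is -29.

-29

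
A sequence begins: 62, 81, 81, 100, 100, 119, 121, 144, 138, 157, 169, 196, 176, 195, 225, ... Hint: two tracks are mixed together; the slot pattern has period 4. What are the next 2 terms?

256, 214

Positions follow the repeating pattern AABB; grouping by letter gives 2 tracks.
Track A: 62, 81, 100, 119, 138, 157, 176, 195 (arithmetic, step +19).
Track B: 81, 100, 121, 144, 169, 196, 225 (consecutive squares n² from n = 9).
Position 16 → track B, term 8 = 256.
Position 17 → track A, term 9 = 214.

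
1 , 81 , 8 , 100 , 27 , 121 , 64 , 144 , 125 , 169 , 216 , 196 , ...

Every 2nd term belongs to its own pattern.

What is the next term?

The terms cycle through 2 interleaved subsequences.
Stream A = 1, 8, 27, 64, 125, 216: perfect cubes starting at 1³.
Stream B = 81, 100, 121, 144, 169, 196: consecutive squares n² from n = 9.
The 13th slot belongs to stream A; its 7th term is 343.

343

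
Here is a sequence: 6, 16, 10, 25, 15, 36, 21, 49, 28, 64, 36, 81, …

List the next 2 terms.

The terms cycle through 2 interleaved subsequences.
Subsequence A: 6, 10, 15, 21, 28, 36 (triangular numbers n(n+1)/2 for n = 3, 4, …).
Subsequence B: 16, 25, 36, 49, 64, 81 (perfect squares starting at 4²).
The 13th slot belongs to subsequence A; its 7th term is 45.
Position 14 falls in subsequence B as its term 7, giving 100.

45, 100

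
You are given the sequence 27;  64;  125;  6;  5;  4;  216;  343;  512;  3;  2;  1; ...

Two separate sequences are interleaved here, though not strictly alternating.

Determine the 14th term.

Reading positions in blocks of 6 reveals the pattern AAABBB — 2 tracks woven together.
Stream A: 27, 64, 125, 216, 343, 512. The cubes 3³, 4³, 5³, ….
Stream B: 6, 5, 4, 3, 2, 1. Subtracting 1 each time.
Term 14 comes from stream A (its 8th entry): 1000.

1000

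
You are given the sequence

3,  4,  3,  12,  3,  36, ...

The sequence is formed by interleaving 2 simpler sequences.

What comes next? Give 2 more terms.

3, 108

Positions 1, 3, 5, … form one subsequence and positions 2, 4, 6, … form another.
Stream A: 3, 3, 3 — the constant sequence 3.
Stream B: 4, 12, 36 — geometric, ×3 each step.
Position 7 → stream A, term 4 = 3.
Position 8 falls in stream B as its term 4, giving 108.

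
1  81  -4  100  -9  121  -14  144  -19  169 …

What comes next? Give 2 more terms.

-24, 196

Odd-indexed and even-indexed terms follow separate rules.
Track A: 1, -4, -9, -14, -19. Arithmetic with common difference −5.
Track B: 81, 100, 121, 144, 169. Perfect squares starting at 9².
The 11th slot belongs to track A; its 6th term is -24.
Position 12 falls in track B as its term 6, giving 196.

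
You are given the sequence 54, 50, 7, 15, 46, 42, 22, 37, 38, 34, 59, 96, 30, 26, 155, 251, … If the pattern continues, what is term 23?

Positions follow the repeating pattern AABB; grouping by letter gives 2 tracks.
Track A: 54, 50, 46, 42, 38, 34, 30, 26. Arithmetic, step −4.
Track B: 7, 15, 22, 37, 59, 96, 155, 251. A Fibonacci-like recurrence a_n = a_{n-1} + a_{n-2}.
Position 23 falls in track B as its term 11, giving 1063.

1063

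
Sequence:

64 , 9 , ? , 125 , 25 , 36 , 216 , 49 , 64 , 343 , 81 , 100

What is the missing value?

The slot pattern repeats as ABB (period 3), so there are 2 interleaved tracks.
Track A: 64, 125, 216, 343. Perfect cubes starting at 4³.
Track B: 9, ?, 25, 36, 49, 64, 81, 100. Consecutive squares n² from n = 3.
Track B's pattern makes the blank 16.

16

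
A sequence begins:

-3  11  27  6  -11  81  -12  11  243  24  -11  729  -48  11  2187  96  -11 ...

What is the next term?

Split by position mod 3 into 3 tracks.
Stream A is -3, 6, -12, 24, -48, 96, which is geometric, ×-2 each step.
Stream B is 11, -11, 11, -11, 11, -11, which is the oscillation 11·(−1)^(n+1).
Stream C is 27, 81, 243, 729, 2187, which is powers 3^3, 3^4, 3^5, ….
Term 18 comes from stream C (its 6th entry): 6561.

6561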